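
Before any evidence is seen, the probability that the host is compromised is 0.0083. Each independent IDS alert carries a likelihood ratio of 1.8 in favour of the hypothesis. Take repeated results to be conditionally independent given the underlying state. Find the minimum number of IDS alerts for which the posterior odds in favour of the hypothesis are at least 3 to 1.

Prior odds: 0.0083 ÷ 0.9917 = 83/9917.
Likelihood ratio per IDS alert = 1.8.
Target odds = 3.
Need (83/9917) × 1.8ⁿ ≥ 3, i.e. 1.8ⁿ ≥ 29751/83.
1.8¹⁰ ≈357.047 falls short of 29751/83 but 1.8¹¹ ≈642.684 reaches it, so n = 11.

11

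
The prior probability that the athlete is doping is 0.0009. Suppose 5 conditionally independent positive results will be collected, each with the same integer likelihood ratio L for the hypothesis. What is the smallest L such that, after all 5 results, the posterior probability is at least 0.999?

Prior odds = 0.0009/0.9991 = 9/9991.
Target odds = 0.999/0.001 = 999.
Need L⁵ ≥ 999 ÷ (9/9991) = 1109001.
16⁵ = 1048576 < 1109001 ≤ 1419857 = 17⁵, so L = 17.

17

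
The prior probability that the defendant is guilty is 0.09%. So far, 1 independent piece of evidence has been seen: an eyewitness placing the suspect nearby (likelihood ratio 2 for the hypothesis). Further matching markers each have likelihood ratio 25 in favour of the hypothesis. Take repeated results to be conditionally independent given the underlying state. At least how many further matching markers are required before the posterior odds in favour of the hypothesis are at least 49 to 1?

Prior odds = 0.0009/0.9991 = 9/9991.
Bayes factor of the evidence already in hand = 2.
Odds after that evidence = (9/9991) × 2 = 18/9991.
Target odds = 49.
Need 25ⁿ ≥ 49 ÷ (18/9991) = 489559/18.
25³ = 15625 falls short of 489559/18 but 25⁴ = 390625 reaches it, so n = 4.

4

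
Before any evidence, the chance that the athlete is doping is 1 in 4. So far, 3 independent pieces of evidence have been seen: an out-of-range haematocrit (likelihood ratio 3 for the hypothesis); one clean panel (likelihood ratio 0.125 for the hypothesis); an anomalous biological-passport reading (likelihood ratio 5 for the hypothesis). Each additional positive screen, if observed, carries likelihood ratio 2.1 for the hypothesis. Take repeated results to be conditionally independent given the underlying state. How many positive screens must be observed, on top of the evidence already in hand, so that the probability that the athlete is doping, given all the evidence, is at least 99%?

7

Prior odds = 0.25/0.75 = 1/3.
Combined Bayes factor of the evidence already in hand = 3 × 0.125 × 5 = 1.875.
Odds after that evidence = (1/3) × 1.875 = 0.625.
Target odds = 0.99/0.01 = 99.
Need 2.1ⁿ ≥ 99 ÷ 0.625 = 158.4.
2.1⁶ = 85766121/1000000 falls short of 158.4 but 2.1⁷ ≈180.109 reaches it, so n = 7.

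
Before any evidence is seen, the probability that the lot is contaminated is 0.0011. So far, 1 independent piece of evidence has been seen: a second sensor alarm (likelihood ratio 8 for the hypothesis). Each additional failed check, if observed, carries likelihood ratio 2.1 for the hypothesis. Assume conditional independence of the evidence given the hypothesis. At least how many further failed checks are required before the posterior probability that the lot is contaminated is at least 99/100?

13

Prior odds = 0.0011/0.9989 = 11/9989.
Bayes factor of the evidence already in hand = 8.
Odds after that evidence = (11/9989) × 8 = 88/9989.
Target odds = 0.99/0.01 = 99.
Need 2.1ⁿ ≥ 99 ÷ (88/9989) = 11237.625.
2.1¹² ≈7355.83 falls short of 11237.625 but 2.1¹³ ≈15447.2 reaches it, so n = 13.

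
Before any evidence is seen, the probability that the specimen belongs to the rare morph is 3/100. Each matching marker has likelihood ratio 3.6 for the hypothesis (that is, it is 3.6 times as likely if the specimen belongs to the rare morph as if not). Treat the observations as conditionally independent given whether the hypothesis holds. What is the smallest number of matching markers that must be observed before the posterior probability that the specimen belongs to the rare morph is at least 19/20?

Prior odds = 0.03/0.97 = 3/97.
Likelihood ratio per matching marker = 3.6.
Target posterior odds = 0.95/0.05 = 19.
Require 3.6ⁿ ≥ 19 ÷ (3/97) = 1843/3.
3.6⁵ = 604.66176 falls short of 1843/3 but 3.6⁶ = 34012224/15625 reaches it, so n = 6.

6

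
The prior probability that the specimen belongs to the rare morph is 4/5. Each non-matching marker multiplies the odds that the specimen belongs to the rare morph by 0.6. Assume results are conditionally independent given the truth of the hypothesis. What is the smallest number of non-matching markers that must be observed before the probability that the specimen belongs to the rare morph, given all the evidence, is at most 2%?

11

Prior odds = 0.8/0.2 = 4.
Likelihood ratio per non-matching marker = 0.6.
Target odds: 0.02 ÷ 0.98 = 1/49.
Require 0.6ⁿ ≤ 1/49 ÷ 4 = 1/196.
0.6¹⁰ = 59049/9765625 is still above 1/196 but 0.6¹¹ = 177147/48828125 is at or below it, so n = 11.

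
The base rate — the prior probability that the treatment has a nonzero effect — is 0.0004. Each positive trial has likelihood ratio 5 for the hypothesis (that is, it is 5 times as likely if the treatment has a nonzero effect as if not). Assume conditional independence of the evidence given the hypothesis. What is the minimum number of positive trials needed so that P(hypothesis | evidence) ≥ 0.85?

Prior odds = 0.0004/0.9996 = 1/2499.
Likelihood ratio per positive trial = 5.
Target posterior odds = 0.85/0.15 = 17/3.
Require 5ⁿ ≥ 17/3 ÷ (1/2499) = 14161.
5⁵ = 3125 falls short of 14161 but 5⁶ = 15625 reaches it, so n = 6.

6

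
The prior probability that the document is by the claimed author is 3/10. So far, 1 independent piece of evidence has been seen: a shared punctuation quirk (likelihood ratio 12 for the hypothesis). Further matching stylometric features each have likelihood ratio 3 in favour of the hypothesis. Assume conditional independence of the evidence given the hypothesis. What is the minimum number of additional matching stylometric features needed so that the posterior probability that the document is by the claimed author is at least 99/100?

Prior odds = 0.3/0.7 = 3/7.
Bayes factor of the evidence already in hand = 12.
Odds after that evidence = (3/7) × 12 = 36/7.
Target odds = 0.99/0.01 = 99.
Need 3ⁿ ≥ 99 ÷ (36/7) = 19.25.
3² = 9 falls short of 19.25 but 3³ = 27 reaches it, so n = 3.

3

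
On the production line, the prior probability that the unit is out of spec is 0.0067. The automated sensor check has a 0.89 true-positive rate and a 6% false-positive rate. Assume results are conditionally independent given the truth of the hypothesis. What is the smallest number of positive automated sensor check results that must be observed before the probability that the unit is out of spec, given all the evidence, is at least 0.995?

4

Prior odds = 0.0067/0.9933 = 67/9933.
Likelihood ratio of a positive result = 0.89/0.06 = 89/6.
Target odds: 0.995 ÷ 0.005 = 199.
Need (67/9933) × (89/6)ⁿ ≥ 199, i.e. (89/6)ⁿ ≥ 1976667/67.
(89/6)³ = 704969/216 falls short of 1976667/67 but (89/6)⁴ = 62742241/1296 reaches it, so n = 4.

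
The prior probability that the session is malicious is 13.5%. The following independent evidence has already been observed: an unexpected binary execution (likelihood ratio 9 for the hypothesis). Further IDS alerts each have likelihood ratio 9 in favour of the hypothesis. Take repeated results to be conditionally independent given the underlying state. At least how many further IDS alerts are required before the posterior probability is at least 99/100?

Prior odds = 0.135/0.865 = 27/173.
Bayes factor of the evidence already in hand = 9.
Odds after that evidence = (27/173) × 9 = 243/173.
Target odds = 0.99/0.01 = 99.
Need 9ⁿ ≥ 99 ÷ (243/173) = 1903/27.
9¹ = 9 falls short of 1903/27 but 9² = 81 reaches it, so n = 2.

2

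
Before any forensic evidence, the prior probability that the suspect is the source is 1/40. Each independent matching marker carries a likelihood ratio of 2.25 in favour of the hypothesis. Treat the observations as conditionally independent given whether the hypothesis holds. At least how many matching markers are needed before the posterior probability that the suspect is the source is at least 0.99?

11

Prior odds = 0.025/0.975 = 1/39.
Likelihood ratio per matching marker = 2.25.
Target posterior odds = 0.99/0.01 = 99.
Require 2.25ⁿ ≥ 99 ÷ (1/39) = 3861.
2.25¹⁰ ≈3325.26 falls short of 3861 but 2.25¹¹ ≈7481.83 reaches it, so n = 11.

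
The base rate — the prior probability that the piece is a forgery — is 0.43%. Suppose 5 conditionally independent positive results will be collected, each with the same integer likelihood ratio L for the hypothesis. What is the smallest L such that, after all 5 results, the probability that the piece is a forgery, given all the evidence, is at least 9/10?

5

Prior odds = 0.0043/0.9957 = 43/9957.
Target odds = 0.9/0.1 = 9.
Need L⁵ ≥ 9 ÷ (43/9957) = 89613/43.
4⁵ = 1024 < 89613/43 ≤ 3125 = 5⁵, so L = 5.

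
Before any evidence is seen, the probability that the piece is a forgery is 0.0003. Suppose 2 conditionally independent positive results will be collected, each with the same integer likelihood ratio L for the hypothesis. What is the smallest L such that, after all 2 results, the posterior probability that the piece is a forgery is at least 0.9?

174

Prior odds = 0.0003/0.9997 = 3/9997.
Target odds = 0.9/0.1 = 9.
Need L² ≥ 9 ÷ (3/9997) = 29991.
173² = 29929 < 29991 ≤ 30276 = 174², so L = 174.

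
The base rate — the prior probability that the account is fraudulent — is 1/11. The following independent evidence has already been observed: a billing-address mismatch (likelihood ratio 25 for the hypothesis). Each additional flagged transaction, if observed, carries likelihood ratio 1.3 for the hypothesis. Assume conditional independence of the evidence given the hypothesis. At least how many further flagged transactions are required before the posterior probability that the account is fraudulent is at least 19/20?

8

Prior odds = (1/11)/(10/11) = 0.1.
Bayes factor of the evidence already in hand = 25.
Odds after that evidence = 0.1 × 25 = 2.5.
Target odds = 0.95/0.05 = 19.
Need 1.3ⁿ ≥ 19 ÷ 2.5 = 7.6.
1.3⁷ = 62748517/10000000 falls short of 7.6 but 1.3⁸ = 815730721/100000000 reaches it, so n = 8.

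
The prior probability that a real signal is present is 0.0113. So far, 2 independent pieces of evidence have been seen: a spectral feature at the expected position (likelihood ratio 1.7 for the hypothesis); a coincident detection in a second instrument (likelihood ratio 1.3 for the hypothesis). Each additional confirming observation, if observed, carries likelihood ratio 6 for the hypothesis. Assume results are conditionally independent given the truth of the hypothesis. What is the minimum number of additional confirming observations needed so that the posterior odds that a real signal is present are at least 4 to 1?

Prior odds = 0.0113/0.9887 = 113/9887.
Combined Bayes factor of the evidence already in hand = 1.7 × 1.3 = 2.21.
Odds after that evidence = (113/9887) × 2.21 = 24973/988700.
Target odds = 4.
Need 6ⁿ ≥ 4 ÷ (24973/988700) = 3954800/24973.
6² = 36 falls short of 3954800/24973 but 6³ = 216 reaches it, so n = 3.

3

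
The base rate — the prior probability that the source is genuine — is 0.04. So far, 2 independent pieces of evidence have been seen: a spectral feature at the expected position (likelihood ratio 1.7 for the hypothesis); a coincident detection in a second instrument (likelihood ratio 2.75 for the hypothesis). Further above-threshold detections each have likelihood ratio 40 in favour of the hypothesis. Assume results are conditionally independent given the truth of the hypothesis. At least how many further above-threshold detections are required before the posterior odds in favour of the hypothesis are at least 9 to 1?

2

Prior odds = 0.04/0.96 = 1/24.
Combined Bayes factor of the evidence already in hand = 1.7 × 2.75 = 4.675.
Odds after that evidence = (1/24) × 4.675 = 187/960.
Target odds = 9.
Need 40ⁿ ≥ 9 ÷ (187/960) = 8640/187.
40¹ = 40 falls short of 8640/187 but 40² = 1600 reaches it, so n = 2.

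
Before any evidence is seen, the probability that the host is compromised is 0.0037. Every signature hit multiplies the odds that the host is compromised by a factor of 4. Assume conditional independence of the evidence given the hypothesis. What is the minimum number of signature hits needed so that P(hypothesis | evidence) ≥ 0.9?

6

Prior odds: 0.0037 ÷ 0.9963 = 37/9963.
Likelihood ratio per signature hit = 4.
Target posterior odds = 0.9/0.1 = 9.
Need (37/9963) × 4ⁿ ≥ 9, i.e. 4ⁿ ≥ 89667/37.
4⁵ = 1024 falls short of 89667/37 but 4⁶ = 4096 reaches it, so n = 6.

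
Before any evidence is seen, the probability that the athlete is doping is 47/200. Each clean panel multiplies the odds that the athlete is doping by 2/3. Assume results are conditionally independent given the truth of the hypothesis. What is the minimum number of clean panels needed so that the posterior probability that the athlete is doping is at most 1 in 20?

5

Prior odds: 0.235 ÷ 0.765 = 47/153.
Likelihood ratio per clean panel = 2/3.
Target posterior odds = 0.05/0.95 = 1/19.
Require (2/3)ⁿ ≤ 1/19 ÷ (47/153) = 153/893.
(2/3)⁴ = 16/81 is still above 153/893 but (2/3)⁵ = 32/243 is at or below it, so n = 5.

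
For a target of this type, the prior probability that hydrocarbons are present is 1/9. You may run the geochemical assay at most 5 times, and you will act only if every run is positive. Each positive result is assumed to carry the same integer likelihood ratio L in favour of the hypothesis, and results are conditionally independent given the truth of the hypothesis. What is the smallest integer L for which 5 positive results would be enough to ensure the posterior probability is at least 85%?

Prior odds = (1/9)/(8/9) = 0.125.
Target odds = 0.85/0.15 = 17/3.
Need L⁵ ≥ 17/3 ÷ 0.125 = 136/3.
2⁵ = 32 < 136/3 ≤ 243 = 3⁵, so L = 3.

3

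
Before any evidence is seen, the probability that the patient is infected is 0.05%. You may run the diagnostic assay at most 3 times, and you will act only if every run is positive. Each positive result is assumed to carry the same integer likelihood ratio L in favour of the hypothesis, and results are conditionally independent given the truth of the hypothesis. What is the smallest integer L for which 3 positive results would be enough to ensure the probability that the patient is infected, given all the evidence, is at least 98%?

Prior odds = 0.0005/0.9995 = 1/1999.
Target odds = 0.98/0.02 = 49.
Need L³ ≥ 49 ÷ (1/1999) = 97951.
46³ = 97336 < 97951 ≤ 103823 = 47³, so L = 47.

47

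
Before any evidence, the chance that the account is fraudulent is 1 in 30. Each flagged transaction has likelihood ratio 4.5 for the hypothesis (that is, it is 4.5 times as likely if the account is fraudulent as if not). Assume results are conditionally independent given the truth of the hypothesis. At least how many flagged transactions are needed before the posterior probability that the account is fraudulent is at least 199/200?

6

Prior odds: (1/30) ÷ (29/30) = 1/29.
Likelihood ratio per flagged transaction = 4.5.
Target posterior odds = 0.995/0.005 = 199.
Require 4.5ⁿ ≥ 199 ÷ (1/29) = 5771.
4.5⁵ = 1845.28125 falls short of 5771 but 4.5⁶ = 8303.765625 reaches it, so n = 6.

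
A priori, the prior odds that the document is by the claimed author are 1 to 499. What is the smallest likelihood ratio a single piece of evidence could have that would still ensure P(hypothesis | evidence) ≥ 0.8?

Prior odds = 1/499.
Target odds = 0.8/0.2 = 4.
Required Bayes factor = 4 ÷ (1/499) = 1996.

1996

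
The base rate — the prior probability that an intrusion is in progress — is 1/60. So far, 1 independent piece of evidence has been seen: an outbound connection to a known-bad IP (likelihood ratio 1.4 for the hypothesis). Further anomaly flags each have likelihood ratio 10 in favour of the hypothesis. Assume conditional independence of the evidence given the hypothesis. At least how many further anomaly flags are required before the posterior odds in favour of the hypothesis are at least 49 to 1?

4

Prior odds = (1/60)/(59/60) = 1/59.
Bayes factor of the evidence already in hand = 1.4.
Odds after that evidence = (1/59) × 1.4 = 7/295.
Target odds = 49.
Need 10ⁿ ≥ 49 ÷ (7/295) = 2065.
10³ = 1000 falls short of 2065 but 10⁴ = 10000 reaches it, so n = 4.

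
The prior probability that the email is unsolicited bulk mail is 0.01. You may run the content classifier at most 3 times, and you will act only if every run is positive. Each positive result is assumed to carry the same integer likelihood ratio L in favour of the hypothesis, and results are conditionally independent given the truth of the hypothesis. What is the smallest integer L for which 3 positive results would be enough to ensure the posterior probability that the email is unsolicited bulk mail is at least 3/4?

Prior odds = 0.01/0.99 = 1/99.
Target odds = 0.75/0.25 = 3.
Need L³ ≥ 3 ÷ (1/99) = 297.
6³ = 216 < 297 ≤ 343 = 7³, so L = 7.

7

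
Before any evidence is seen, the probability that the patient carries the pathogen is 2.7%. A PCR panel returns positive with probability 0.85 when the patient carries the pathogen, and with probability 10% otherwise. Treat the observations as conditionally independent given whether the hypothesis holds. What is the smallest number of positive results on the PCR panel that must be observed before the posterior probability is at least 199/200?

5

Prior odds = 0.027/0.973 = 27/973.
Likelihood ratio of a positive result = 0.85/0.1 = 8.5.
Target posterior odds = 0.995/0.005 = 199.
Need (27/973) × 8.5ⁿ ≥ 199, i.e. 8.5ⁿ ≥ 193627/27.
8.5⁴ = 5220.0625 falls short of 193627/27 but 8.5⁵ = 44370.53125 reaches it, so n = 5.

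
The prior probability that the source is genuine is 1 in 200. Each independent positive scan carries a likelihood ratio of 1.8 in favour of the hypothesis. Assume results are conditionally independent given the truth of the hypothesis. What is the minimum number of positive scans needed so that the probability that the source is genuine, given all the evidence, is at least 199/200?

19

Prior odds = 0.005/0.995 = 1/199.
Likelihood ratio per positive scan = 1.8.
Target odds: 0.995 ÷ 0.005 = 199.
Require 1.8ⁿ ≥ 199 ÷ (1/199) = 39601.
1.8¹⁸ ≈39346.4 falls short of 39601 but 1.8¹⁹ ≈70823.5 reaches it, so n = 19.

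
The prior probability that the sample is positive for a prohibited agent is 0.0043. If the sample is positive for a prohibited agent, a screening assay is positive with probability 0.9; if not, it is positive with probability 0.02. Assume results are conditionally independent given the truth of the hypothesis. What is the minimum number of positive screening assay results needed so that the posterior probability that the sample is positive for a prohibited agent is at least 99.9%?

Prior odds: 0.0043 ÷ 0.9957 = 43/9957.
Likelihood ratio of a positive = 0.9/0.02 = 45.
Target odds: 0.999 ÷ 0.001 = 999.
Require 45ⁿ ≥ 999 ÷ (43/9957) = 9947043/43.
45³ = 91125 falls short of 9947043/43 but 45⁴ = 4100625 reaches it, so n = 4.

4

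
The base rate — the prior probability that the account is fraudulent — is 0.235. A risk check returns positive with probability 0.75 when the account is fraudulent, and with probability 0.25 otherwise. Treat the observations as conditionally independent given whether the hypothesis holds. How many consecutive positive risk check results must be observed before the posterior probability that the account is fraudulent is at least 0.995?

6

Prior odds = 0.235/0.765 = 47/153.
Likelihood ratio of a positive result = 0.75/0.25 = 3.
Target odds: 0.995 ÷ 0.005 = 199.
Require 3ⁿ ≥ 199 ÷ (47/153) = 30447/47.
3⁵ = 243 falls short of 30447/47 but 3⁶ = 729 reaches it, so n = 6.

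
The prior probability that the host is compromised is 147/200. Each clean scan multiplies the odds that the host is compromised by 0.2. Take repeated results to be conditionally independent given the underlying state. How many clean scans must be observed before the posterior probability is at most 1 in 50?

4

Prior odds: 0.735 ÷ 0.265 = 147/53.
Likelihood ratio per clean scan = 0.2.
Target posterior odds = 0.02/0.98 = 1/49.
Need (147/53) × 0.2ⁿ ≤ 1/49, i.e. 0.2ⁿ ≤ 53/7203.
0.2³ = 0.008 is still above 53/7203 but 0.2⁴ = 0.0016 is at or below it, so n = 4.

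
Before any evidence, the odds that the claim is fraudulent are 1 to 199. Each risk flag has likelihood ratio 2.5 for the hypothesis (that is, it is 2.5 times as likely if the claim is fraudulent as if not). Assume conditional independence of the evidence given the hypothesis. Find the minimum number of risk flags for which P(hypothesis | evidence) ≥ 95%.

Prior odds = 1/199.
Likelihood ratio per risk flag = 2.5.
Target odds: 0.95 ÷ 0.05 = 19.
Need (1/199) × 2.5ⁿ ≥ 19, i.e. 2.5ⁿ ≥ 3781.
2.5⁸ = 390625/256 falls short of 3781 but 2.5⁹ = 1953125/512 reaches it, so n = 9.

9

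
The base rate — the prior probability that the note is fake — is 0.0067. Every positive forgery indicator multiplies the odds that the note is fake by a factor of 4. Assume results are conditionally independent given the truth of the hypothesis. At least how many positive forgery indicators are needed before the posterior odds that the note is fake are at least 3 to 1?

Prior odds: 0.0067 ÷ 0.9933 = 67/9933.
Likelihood ratio per positive forgery indicator = 4.
Target odds = 3.
Require 4ⁿ ≥ 3 ÷ (67/9933) = 29799/67.
4⁴ = 256 falls short of 29799/67 but 4⁵ = 1024 reaches it, so n = 5.

5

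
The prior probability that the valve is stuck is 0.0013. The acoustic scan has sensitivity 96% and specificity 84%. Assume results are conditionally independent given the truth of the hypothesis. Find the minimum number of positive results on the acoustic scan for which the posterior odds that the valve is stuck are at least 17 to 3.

Prior odds: 0.0013 ÷ 0.9987 = 13/9987.
False-positive rate = 1 − 0.84 = 0.16; likelihood ratio of a positive = 0.96/0.16 = 6.
Target odds = 17/3.
Need (13/9987) × 6ⁿ ≥ 17/3, i.e. 6ⁿ ≥ 56593/13.
6⁴ = 1296 falls short of 56593/13 but 6⁵ = 7776 reaches it, so n = 5.

5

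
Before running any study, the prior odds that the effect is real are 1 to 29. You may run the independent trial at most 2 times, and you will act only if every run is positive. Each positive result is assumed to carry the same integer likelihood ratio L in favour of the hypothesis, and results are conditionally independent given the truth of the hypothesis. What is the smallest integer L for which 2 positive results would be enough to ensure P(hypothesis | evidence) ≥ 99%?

54

Prior odds = 1/29.
Target odds = 0.99/0.01 = 99.
Need L² ≥ 99 ÷ (1/29) = 2871.
53² = 2809 < 2871 ≤ 2916 = 54², so L = 54.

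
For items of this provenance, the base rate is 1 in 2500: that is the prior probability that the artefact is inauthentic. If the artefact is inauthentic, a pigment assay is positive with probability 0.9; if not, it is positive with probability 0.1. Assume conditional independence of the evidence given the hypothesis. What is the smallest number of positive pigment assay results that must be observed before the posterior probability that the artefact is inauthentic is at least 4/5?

5

Prior odds = 0.0004/0.9996 = 1/2499.
Likelihood ratio of a positive = 0.9/0.1 = 9.
Target posterior odds = 0.8/0.2 = 4.
Need (1/2499) × 9ⁿ ≥ 4, i.e. 9ⁿ ≥ 9996.
9⁴ = 6561 falls short of 9996 but 9⁵ = 59049 reaches it, so n = 5.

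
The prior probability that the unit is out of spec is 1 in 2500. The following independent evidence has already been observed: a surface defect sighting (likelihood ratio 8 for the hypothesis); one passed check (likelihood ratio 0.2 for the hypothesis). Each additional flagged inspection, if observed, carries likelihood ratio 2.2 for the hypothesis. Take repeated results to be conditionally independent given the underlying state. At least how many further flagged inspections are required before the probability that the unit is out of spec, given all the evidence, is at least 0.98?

Prior odds = 0.0004/0.9996 = 1/2499.
Combined Bayes factor of the evidence already in hand = 8 × 0.2 = 1.6.
Odds after that evidence = (1/2499) × 1.6 = 8/12495.
Target odds = 0.98/0.02 = 49.
Need 2.2ⁿ ≥ 49 ÷ (8/12495) = 76531.875.
2.2¹⁴ ≈62218.2 falls short of 76531.875 but 2.2¹⁵ ≈136880 reaches it, so n = 15.

15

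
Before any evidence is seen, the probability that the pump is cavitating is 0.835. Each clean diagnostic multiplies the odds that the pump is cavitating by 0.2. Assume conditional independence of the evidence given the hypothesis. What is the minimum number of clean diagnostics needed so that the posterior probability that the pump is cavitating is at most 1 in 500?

Prior odds = 0.835/0.165 = 167/33.
Likelihood ratio per clean diagnostic = 0.2.
Target posterior odds = 0.002/0.998 = 1/499.
Need (167/33) × 0.2ⁿ ≤ 1/499, i.e. 0.2ⁿ ≤ 33/83333.
0.2⁴ = 0.0016 is still above 33/83333 but 0.2⁵ = 0.00032 is at or below it, so n = 5.

5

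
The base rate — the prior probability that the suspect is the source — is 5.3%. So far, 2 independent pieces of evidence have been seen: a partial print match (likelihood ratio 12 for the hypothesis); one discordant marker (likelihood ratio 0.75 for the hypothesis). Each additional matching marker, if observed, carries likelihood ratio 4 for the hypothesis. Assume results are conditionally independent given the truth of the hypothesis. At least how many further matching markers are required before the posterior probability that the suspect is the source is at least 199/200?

5

Prior odds = 0.053/0.947 = 53/947.
Combined Bayes factor of the evidence already in hand = 12 × 0.75 = 9.
Odds after that evidence = (53/947) × 9 = 477/947.
Target odds = 0.995/0.005 = 199.
Need 4ⁿ ≥ 199 ÷ (477/947) = 188453/477.
4⁴ = 256 falls short of 188453/477 but 4⁵ = 1024 reaches it, so n = 5.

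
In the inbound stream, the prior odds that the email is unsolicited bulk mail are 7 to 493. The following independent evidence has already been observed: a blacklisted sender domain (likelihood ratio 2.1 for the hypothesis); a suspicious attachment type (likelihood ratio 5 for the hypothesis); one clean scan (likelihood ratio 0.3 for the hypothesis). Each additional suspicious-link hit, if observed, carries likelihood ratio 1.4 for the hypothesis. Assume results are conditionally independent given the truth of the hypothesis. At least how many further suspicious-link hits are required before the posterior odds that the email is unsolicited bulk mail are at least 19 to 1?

Prior odds = 7/493.
Combined Bayes factor of the evidence already in hand = 2.1 × 5 × 0.3 = 3.15.
Odds after that evidence = (7/493) × 3.15 = 441/9860.
Target odds = 19.
Need 1.4ⁿ ≥ 19 ÷ (441/9860) = 187340/441.
1.4¹⁷ ≈304.913 falls short of 187340/441 but 1.4¹⁸ ≈426.879 reaches it, so n = 18.

18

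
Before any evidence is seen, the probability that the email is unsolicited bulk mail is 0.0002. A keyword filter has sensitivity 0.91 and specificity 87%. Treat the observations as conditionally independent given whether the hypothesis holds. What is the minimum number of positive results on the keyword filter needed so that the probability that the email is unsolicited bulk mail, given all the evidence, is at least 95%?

6

Prior odds: 0.0002 ÷ 0.9998 = 1/4999.
False-positive rate = 1 − 0.87 = 0.13; likelihood ratio of a positive = 0.91/0.13 = 7.
Target odds: 0.95 ÷ 0.05 = 19.
Need (1/4999) × 7ⁿ ≥ 19, i.e. 7ⁿ ≥ 94981.
7⁵ = 16807 falls short of 94981 but 7⁶ = 117649 reaches it, so n = 6.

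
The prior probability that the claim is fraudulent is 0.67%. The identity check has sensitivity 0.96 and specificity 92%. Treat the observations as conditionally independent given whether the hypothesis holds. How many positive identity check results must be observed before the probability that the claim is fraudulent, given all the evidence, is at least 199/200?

Prior odds: 0.0067 ÷ 0.9933 = 67/9933.
False-positive rate = 1 − 0.92 = 0.08; likelihood ratio of a positive = 0.96/0.08 = 12.
Target posterior odds = 0.995/0.005 = 199.
Require 12ⁿ ≥ 199 ÷ (67/9933) = 1976667/67.
12⁴ = 20736 falls short of 1976667/67 but 12⁵ = 248832 reaches it, so n = 5.

5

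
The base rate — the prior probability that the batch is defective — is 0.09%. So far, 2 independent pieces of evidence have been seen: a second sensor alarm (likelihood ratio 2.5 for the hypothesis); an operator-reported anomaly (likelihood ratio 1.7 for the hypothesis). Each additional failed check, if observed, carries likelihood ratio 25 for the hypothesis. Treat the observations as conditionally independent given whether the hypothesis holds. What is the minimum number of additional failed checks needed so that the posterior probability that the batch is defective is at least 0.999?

4

Prior odds = 0.0009/0.9991 = 9/9991.
Combined Bayes factor of the evidence already in hand = 2.5 × 1.7 = 4.25.
Odds after that evidence = (9/9991) × 4.25 = 153/39964.
Target odds = 0.999/0.001 = 999.
Need 25ⁿ ≥ 999 ÷ (153/39964) = 4436004/17.
25³ = 15625 falls short of 4436004/17 but 25⁴ = 390625 reaches it, so n = 4.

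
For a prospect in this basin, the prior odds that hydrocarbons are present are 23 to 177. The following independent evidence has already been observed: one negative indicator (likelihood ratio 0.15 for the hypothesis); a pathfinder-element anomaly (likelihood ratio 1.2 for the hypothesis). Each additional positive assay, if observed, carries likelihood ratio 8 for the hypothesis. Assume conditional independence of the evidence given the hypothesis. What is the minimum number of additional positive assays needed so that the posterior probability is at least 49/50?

4

Prior odds = 23/177.
Combined Bayes factor of the evidence already in hand = 0.15 × 1.2 = 0.18.
Odds after that evidence = (23/177) × 0.18 = 69/2950.
Target odds = 0.98/0.02 = 49.
Need 8ⁿ ≥ 49 ÷ (69/2950) = 144550/69.
8³ = 512 falls short of 144550/69 but 8⁴ = 4096 reaches it, so n = 4.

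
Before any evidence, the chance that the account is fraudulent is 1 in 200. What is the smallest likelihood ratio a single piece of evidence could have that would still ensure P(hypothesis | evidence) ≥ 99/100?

19701

Prior odds = 0.005/0.995 = 1/199.
Target odds = 0.99/0.01 = 99.
Required Bayes factor = 99 ÷ (1/199) = 19701.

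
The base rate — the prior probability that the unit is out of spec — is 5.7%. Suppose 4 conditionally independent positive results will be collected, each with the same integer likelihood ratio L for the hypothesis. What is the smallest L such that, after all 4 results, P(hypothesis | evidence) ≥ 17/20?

Prior odds = 0.057/0.943 = 57/943.
Target odds = 0.85/0.15 = 17/3.
Need L⁴ ≥ 17/3 ÷ (57/943) = 16031/171.
3⁴ = 81 < 16031/171 ≤ 256 = 4⁴, so L = 4.

4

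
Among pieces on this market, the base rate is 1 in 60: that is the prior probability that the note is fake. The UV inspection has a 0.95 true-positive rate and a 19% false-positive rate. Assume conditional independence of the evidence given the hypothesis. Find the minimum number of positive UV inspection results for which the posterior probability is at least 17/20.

Prior odds = (1/60)/(59/60) = 1/59.
Likelihood ratio of a positive result = 0.95/0.19 = 5.
Target posterior odds = 0.85/0.15 = 17/3.
Require 5ⁿ ≥ 17/3 ÷ (1/59) = 1003/3.
5³ = 125 falls short of 1003/3 but 5⁴ = 625 reaches it, so n = 4.

4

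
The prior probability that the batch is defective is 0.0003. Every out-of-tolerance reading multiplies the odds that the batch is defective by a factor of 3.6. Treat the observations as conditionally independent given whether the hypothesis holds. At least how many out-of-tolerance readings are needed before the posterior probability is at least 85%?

Prior odds: 0.0003 ÷ 0.9997 = 3/9997.
Likelihood ratio per out-of-tolerance reading = 3.6.
Target posterior odds = 0.85/0.15 = 17/3.
Require 3.6ⁿ ≥ 17/3 ÷ (3/9997) = 169949/9.
3.6⁷ = 612220032/78125 falls short of 169949/9 but 3.6⁸ ≈28211.1 reaches it, so n = 8.

8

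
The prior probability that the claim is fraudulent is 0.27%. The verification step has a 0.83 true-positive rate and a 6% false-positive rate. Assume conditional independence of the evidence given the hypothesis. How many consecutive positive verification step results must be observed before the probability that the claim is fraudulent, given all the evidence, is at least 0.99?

Prior odds: 0.0027 ÷ 0.9973 = 27/9973.
Likelihood ratio of a positive result = 0.83/0.06 = 83/6.
Target odds: 0.99 ÷ 0.01 = 99.
Need (27/9973) × (83/6)ⁿ ≥ 99, i.e. (83/6)ⁿ ≥ 109703/3.
(83/6)³ = 571787/216 falls short of 109703/3 but (83/6)⁴ = 47458321/1296 reaches it, so n = 4.

4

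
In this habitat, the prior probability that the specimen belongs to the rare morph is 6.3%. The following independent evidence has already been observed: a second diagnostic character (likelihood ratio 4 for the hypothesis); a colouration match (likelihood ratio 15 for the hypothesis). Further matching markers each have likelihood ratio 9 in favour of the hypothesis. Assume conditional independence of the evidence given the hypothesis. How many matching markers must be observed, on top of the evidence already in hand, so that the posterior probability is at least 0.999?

3

Prior odds = 0.063/0.937 = 63/937.
Combined Bayes factor of the evidence already in hand = 4 × 15 = 60.
Odds after that evidence = (63/937) × 60 = 3780/937.
Target odds = 0.999/0.001 = 999.
Need 9ⁿ ≥ 999 ÷ (3780/937) = 34669/140.
9² = 81 falls short of 34669/140 but 9³ = 729 reaches it, so n = 3.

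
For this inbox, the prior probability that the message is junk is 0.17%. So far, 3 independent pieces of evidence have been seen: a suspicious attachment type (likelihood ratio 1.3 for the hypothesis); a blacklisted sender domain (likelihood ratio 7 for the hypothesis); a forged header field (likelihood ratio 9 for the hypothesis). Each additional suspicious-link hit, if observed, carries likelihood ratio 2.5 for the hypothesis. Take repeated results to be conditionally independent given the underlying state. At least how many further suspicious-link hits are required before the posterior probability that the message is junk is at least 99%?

Prior odds = 0.0017/0.9983 = 17/9983.
Combined Bayes factor of the evidence already in hand = 1.3 × 7 × 9 = 81.9.
Odds after that evidence = (17/9983) × 81.9 = 13923/99830.
Target odds = 0.99/0.01 = 99.
Need 2.5ⁿ ≥ 99 ÷ (13923/99830) = 1098130/1547.
2.5⁷ = 610.3515625 falls short of 1098130/1547 but 2.5⁸ = 390625/256 reaches it, so n = 8.

8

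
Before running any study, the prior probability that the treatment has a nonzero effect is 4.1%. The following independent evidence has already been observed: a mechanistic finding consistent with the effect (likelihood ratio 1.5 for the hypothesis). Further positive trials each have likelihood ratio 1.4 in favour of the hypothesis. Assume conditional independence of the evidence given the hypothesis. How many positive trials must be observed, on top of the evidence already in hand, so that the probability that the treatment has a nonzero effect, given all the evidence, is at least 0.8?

Prior odds = 0.041/0.959 = 41/959.
Bayes factor of the evidence already in hand = 1.5.
Odds after that evidence = (41/959) × 1.5 = 123/1918.
Target odds = 0.8/0.2 = 4.
Need 1.4ⁿ ≥ 4 ÷ (123/1918) = 7672/123.
1.4¹² ≈56.6939 falls short of 7672/123 but 1.4¹³ ≈79.3715 reaches it, so n = 13.

13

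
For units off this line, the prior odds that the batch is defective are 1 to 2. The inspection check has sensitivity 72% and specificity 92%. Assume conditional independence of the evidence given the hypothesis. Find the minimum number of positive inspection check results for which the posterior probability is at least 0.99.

3

Prior odds = 0.5.
False-positive rate = 1 − 0.92 = 0.08; likelihood ratio of a positive = 0.72/0.08 = 9.
Target posterior odds = 0.99/0.01 = 99.
Need 0.5 × 9ⁿ ≥ 99, i.e. 9ⁿ ≥ 198.
9² = 81 falls short of 198 but 9³ = 729 reaches it, so n = 3.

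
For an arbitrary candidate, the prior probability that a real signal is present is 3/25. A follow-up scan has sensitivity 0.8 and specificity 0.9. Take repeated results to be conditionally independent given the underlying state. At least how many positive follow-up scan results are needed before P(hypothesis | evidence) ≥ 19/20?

3

Prior odds: 0.12 ÷ 0.88 = 3/22.
False-positive rate = 1 − 0.9 = 0.1; likelihood ratio of a positive = 0.8/0.1 = 8.
Target posterior odds = 0.95/0.05 = 19.
Need (3/22) × 8ⁿ ≥ 19, i.e. 8ⁿ ≥ 418/3.
8² = 64 falls short of 418/3 but 8³ = 512 reaches it, so n = 3.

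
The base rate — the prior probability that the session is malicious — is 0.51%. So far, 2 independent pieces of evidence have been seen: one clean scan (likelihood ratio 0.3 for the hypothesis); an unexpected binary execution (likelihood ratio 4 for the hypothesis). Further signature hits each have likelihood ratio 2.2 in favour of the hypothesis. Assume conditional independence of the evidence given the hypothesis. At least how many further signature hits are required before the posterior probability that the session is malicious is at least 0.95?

Prior odds = 0.0051/0.9949 = 51/9949.
Combined Bayes factor of the evidence already in hand = 0.3 × 4 = 1.2.
Odds after that evidence = (51/9949) × 1.2 = 306/49745.
Target odds = 0.95/0.05 = 19.
Need 2.2ⁿ ≥ 19 ÷ (306/49745) = 945155/306.
2.2¹⁰ ≈2655.99 falls short of 945155/306 but 2.2¹¹ ≈5843.18 reaches it, so n = 11.

11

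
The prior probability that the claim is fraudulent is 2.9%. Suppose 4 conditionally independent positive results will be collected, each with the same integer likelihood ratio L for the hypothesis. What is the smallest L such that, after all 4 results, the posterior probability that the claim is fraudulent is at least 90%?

Prior odds = 0.029/0.971 = 29/971.
Target odds = 0.9/0.1 = 9.
Need L⁴ ≥ 9 ÷ (29/971) = 8739/29.
4⁴ = 256 < 8739/29 ≤ 625 = 5⁴, so L = 5.

5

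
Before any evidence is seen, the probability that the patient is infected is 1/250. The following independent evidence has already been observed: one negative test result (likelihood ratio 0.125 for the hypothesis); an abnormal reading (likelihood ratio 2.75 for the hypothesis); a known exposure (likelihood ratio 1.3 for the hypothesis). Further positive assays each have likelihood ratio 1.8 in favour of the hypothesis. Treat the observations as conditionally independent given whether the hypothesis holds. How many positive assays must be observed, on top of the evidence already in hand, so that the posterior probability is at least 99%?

19

Prior odds = 0.004/0.996 = 1/249.
Combined Bayes factor of the evidence already in hand = 0.125 × 2.75 × 1.3 = 0.446875.
Odds after that evidence = (1/249) × 0.446875 = 143/79680.
Target odds = 0.99/0.01 = 99.
Need 1.8ⁿ ≥ 99 ÷ (143/79680) = 717120/13.
1.8¹⁸ ≈39346.4 falls short of 717120/13 but 1.8¹⁹ ≈70823.5 reaches it, so n = 19.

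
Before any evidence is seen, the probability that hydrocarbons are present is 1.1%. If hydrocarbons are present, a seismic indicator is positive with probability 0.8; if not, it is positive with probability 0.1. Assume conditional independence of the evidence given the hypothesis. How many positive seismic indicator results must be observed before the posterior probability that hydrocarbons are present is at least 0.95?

Prior odds = 0.011/0.989 = 11/989.
Likelihood ratio of a positive = 0.8/0.1 = 8.
Target posterior odds = 0.95/0.05 = 19.
Need (11/989) × 8ⁿ ≥ 19, i.e. 8ⁿ ≥ 18791/11.
8³ = 512 falls short of 18791/11 but 8⁴ = 4096 reaches it, so n = 4.

4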